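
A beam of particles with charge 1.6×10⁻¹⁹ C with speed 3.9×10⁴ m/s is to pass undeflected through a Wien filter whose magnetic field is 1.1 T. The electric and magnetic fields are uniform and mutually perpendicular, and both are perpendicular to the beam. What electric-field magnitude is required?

E = 4.3×10⁴ V/m

For straight-line motion qE = qvB, so E = vB.
E = 3.9×10⁴ × 1.1 = 4.3×10⁴ V/m.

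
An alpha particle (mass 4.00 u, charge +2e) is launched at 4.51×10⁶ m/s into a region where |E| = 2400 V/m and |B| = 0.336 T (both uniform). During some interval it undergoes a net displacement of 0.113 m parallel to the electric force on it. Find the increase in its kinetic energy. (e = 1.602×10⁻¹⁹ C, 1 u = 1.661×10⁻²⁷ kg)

The magnetic force is always ⟂ v and does no work; only the electric force changes KE.
ΔKE = F_E · d = |q|E d = (3.204×10⁻¹⁹)(2400)(0.113) ≈ 8.69×10⁻¹⁷ J.

ΔKE ≈ 8.69×10⁻¹⁷ J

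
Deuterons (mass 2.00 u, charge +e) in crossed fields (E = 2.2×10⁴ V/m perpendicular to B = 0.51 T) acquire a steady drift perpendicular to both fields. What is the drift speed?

The E×B drift speed is v_d = E/B.
v_d = 2.2×10⁴/0.51 = 4.3×10⁴ m/s.

v_d ≈ 4.3×10⁴ m/s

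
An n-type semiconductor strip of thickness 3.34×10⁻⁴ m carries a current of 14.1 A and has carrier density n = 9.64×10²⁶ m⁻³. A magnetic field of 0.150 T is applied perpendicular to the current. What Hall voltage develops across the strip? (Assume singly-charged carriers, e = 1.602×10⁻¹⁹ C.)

V_H = IB/(n e t).
V_H = (14.1)(0.150)/((9.64×10²⁶)(1.602×10⁻¹⁹)(3.34×10⁻⁴)) ≈ 4.10×10⁻⁵ V.

V_H ≈ 4.10×10⁻⁵ V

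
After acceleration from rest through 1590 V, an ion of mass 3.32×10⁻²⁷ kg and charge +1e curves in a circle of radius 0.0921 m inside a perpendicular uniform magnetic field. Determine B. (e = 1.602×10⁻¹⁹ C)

v = √(2|q|V/m) = √(2·1.602×10⁻¹⁹·1590/3.32×10⁻²⁷) ≈ 3.917×10⁵ m/s.
B = mv/(|q|r) = (3.32×10⁻²⁷)(3.917×10⁵)/((1.602×10⁻¹⁹)(0.0921)) ≈ 0.0881 T.

B ≈ 0.0881 T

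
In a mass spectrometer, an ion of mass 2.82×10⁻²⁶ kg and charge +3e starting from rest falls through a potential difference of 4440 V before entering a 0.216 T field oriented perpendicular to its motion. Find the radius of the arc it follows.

Acceleration: |q|V = ½mv² ⇒ v = √(2|q|V/m) = √(2·4.806×10⁻¹⁹·4440/2.82×10⁻²⁶) ≈ 3.890×10⁵ m/s.
In the field: r = mv/(|q|B) = (2.82×10⁻²⁶)(3.890×10⁵)/((4.806×10⁻¹⁹)(0.216)) ≈ 0.106 m.

r ≈ 0.106 m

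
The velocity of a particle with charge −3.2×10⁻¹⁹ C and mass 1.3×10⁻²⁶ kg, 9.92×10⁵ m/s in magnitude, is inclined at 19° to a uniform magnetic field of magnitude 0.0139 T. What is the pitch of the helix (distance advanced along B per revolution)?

p ≈ 17.2 m

v∥ = v cosθ = 9.92×10⁵·cos19° ≈ 9.380×10⁵ m/s.
T = 2πm/(|q|B) = 2π(1.3×10⁻²⁶)/((3.2×10⁻¹⁹)(0.0139)) ≈ 1.836×10⁻⁵ s.
pitch = v∥ T = (9.380×10⁵)(1.836×10⁻⁵) ≈ 17.2 m.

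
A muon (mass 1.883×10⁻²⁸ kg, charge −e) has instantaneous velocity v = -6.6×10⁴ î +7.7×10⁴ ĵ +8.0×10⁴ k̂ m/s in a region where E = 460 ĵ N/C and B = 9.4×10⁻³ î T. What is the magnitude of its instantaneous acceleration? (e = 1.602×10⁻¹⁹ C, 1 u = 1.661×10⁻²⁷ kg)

v×B = (0, 752, -724) N/C.
E + v×B = (0, 1210, -724) N/C.
F = q(E + v×B) = (−1.602×10⁻¹⁹ C)·(0, 1210, -724) = (0, -1.94×10⁻¹⁶, 1.16×10⁻¹⁶) N.
|a| = |F|/m = 2.262×10⁻¹⁶/1.883×10⁻²⁸ ≈ 1.20×10¹² m/s².

|a| ≈ 1.20×10¹² m/s²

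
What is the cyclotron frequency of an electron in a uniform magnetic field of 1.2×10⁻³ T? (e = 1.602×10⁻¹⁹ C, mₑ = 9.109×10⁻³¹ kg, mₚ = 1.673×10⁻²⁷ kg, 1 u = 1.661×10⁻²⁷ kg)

f = |q|B/(2πm).
f = (1.602×10⁻¹⁹)(1.2×10⁻³)/(2π·9.109×10⁻³¹) ≈ 3.4×10⁷ Hz.

f ≈ 3.4×10⁷ Hz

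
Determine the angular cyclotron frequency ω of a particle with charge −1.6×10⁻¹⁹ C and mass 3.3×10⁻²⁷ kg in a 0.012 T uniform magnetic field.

ω ≈ 5.8×10⁵ rad/s

ω = |q|B/m.
ω = (1.6×10⁻¹⁹)(0.012)/3.3×10⁻²⁷ ≈ 5.8×10⁵ rad/s.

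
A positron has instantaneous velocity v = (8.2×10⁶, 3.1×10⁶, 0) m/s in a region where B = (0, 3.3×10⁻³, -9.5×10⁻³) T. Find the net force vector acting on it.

v×B = (-2.94×10⁴, 7.79×10⁴, 2.71×10⁴) N/C.
F = q v×B = (1.602×10⁻¹⁹ C)·(-2.94×10⁴, 7.79×10⁴, 2.71×10⁴) = (-4.72×10⁻¹⁵, 1.25×10⁻¹⁴, 4.34×10⁻¹⁵) N.

F ≈ (-4.72×10⁻¹⁵, 1.25×10⁻¹⁴, 4.34×10⁻¹⁵) N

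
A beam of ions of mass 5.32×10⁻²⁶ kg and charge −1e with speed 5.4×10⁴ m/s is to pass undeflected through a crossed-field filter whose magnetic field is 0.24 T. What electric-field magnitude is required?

For straight-line motion qE = qvB, so E = vB.
E = 5.4×10⁴ × 0.24 = 1.3×10⁴ V/m.

E = 1.3×10⁴ V/m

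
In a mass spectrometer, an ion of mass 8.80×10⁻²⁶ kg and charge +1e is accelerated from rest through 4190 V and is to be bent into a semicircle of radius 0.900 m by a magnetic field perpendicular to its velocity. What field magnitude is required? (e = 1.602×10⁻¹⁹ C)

v = √(2|q|V/m) = √(2·1.602×10⁻¹⁹·4190/8.80×10⁻²⁶) ≈ 1.235×10⁵ m/s.
B = mv/(|q|r) = (8.80×10⁻²⁶)(1.235×10⁵)/((1.602×10⁻¹⁹)(0.900)) ≈ 0.0754 T.

B ≈ 0.0754 T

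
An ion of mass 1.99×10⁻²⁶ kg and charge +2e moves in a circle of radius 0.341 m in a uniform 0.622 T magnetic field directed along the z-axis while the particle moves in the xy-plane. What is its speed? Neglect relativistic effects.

From |q|vB = mv²/r, v = |q|Br/m.
v = (3.204×10⁻¹⁹)(0.622)(0.341)/1.99×10⁻²⁶ ≈ 3.41×10⁶ m/s.

v ≈ 3.41×10⁶ m/s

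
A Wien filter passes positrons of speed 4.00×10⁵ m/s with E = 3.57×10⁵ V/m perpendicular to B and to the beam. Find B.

Balance of forces in the selector: qE = qvB ⇒ B = E/v.
B = 3.57×10⁵/4.00×10⁵ = 0.892 T.

B = 0.892 T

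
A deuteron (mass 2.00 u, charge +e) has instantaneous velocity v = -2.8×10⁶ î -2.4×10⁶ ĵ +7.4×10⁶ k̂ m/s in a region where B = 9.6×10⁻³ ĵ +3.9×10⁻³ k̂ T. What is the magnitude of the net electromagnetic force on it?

v×B = (-8.04×10⁴, 1.09×10⁴, -2.69×10⁴) N/C.
F = q v×B = (1.602×10⁻¹⁹ C)·(-8.04×10⁴, 1.09×10⁴, -2.69×10⁴) = (-1.29×10⁻¹⁴, 1.75×10⁻¹⁵, -4.31×10⁻¹⁵) N.
|F| = 1.37×10⁻¹⁴ N.

|F| ≈ 1.37×10⁻¹⁴ N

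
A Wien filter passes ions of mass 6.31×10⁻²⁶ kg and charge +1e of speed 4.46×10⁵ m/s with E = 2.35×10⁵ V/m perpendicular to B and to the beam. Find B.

Balance of forces in the selector: qE = qvB ⇒ B = E/v.
B = 2.35×10⁵/4.46×10⁵ = 0.527 T.

B = 0.527 T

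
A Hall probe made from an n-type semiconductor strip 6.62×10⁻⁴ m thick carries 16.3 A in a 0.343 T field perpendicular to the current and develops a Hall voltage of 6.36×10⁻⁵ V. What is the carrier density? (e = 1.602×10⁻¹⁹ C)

From V_H = IB/(n e t), n = IB/(V_H e t).
n = (16.3)(0.343)/((6.36×10⁻⁵)(1.602×10⁻¹⁹)(6.62×10⁻⁴)) ≈ 8.29×10²⁶ m⁻³.

n ≈ 8.29×10²⁶ m⁻³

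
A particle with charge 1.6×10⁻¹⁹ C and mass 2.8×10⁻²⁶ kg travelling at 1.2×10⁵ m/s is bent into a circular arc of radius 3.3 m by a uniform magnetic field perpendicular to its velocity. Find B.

From |q|vB = mv²/r, B = mv/(|q|r).
B = (2.8×10⁻²⁶)(1.2×10⁵)/((1.6×10⁻¹⁹)(3.3)) ≈ 6.4×10⁻³ T.

B ≈ 6.4×10⁻³ T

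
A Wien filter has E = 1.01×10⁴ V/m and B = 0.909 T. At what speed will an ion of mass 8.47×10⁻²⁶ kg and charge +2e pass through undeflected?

For undeflected motion the electric and magnetic forces balance: qE = qvB.
v = E/B = 1.01×10⁴/0.909 = 1.11×10⁴ m/s.

v = 1.11×10⁴ m/s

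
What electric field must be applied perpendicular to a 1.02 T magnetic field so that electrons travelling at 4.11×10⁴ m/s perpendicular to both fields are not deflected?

E = 4.19×10⁴ V/m

For straight-line motion qE = qvB, so E = vB.
E = 4.11×10⁴ × 1.02 = 4.19×10⁴ V/m.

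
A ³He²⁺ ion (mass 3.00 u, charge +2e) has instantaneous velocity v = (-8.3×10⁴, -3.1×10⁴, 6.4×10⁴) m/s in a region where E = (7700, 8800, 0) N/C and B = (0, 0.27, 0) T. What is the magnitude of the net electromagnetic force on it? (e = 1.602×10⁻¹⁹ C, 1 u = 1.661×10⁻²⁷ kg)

|F| ≈ 8.30×10⁻¹⁵ N

v×B = (-1.73×10⁴, 0, -2.24×10⁴) N/C.
E + v×B = (-9580, 8800, -2.24×10⁴) N/C.
F = q(E + v×B) = (3.204×10⁻¹⁹ C)·(-9580, 8800, -2.24×10⁴) = (-3.07×10⁻¹⁵, 2.82×10⁻¹⁵, -7.18×10⁻¹⁵) N.
|F| = 8.30×10⁻¹⁵ N.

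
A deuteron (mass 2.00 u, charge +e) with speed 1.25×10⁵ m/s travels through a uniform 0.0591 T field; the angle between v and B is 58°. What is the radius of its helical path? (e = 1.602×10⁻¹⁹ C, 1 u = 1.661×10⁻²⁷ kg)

v⊥ = v sinθ = 1.25×10⁵·sin58° ≈ 1.060×10⁵ m/s.
r = m v⊥/(|q|B) = (3.322×10⁻²⁷)(1.060×10⁵)/((1.602×10⁻¹⁹)(0.0591)) ≈ 0.0372 m.

r ≈ 0.0372 m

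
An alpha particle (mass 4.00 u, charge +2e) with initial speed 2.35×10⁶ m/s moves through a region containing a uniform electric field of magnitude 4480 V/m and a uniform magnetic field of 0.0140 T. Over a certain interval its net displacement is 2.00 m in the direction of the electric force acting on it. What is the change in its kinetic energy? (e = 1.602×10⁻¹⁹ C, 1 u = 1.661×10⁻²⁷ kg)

The magnetic force is always ⟂ v and does no work; only the electric force changes KE.
ΔKE = F_E · d = |q|E d = (3.204×10⁻¹⁹)(4480)(2.00) ≈ 2.87×10⁻¹⁵ J.

ΔKE ≈ 2.87×10⁻¹⁵ J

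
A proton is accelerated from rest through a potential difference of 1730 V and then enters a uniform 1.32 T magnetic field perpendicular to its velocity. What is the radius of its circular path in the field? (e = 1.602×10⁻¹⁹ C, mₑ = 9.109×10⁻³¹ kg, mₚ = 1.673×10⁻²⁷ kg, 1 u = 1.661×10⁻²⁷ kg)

Acceleration: |q|V = ½mv² ⇒ v = √(2|q|V/m) = √(2·1.602×10⁻¹⁹·1730/1.673×10⁻²⁷) ≈ 5.756×10⁵ m/s.
In the field: r = mv/(|q|B) = (1.673×10⁻²⁷)(5.756×10⁵)/((1.602×10⁻¹⁹)(1.32)) ≈ 4.55×10⁻³ m.

r ≈ 4.55×10⁻³ m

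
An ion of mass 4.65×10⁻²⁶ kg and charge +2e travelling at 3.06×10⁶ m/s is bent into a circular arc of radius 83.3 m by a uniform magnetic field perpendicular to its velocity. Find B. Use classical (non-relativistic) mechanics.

From |q|vB = mv²/r, B = mv/(|q|r).
B = (4.65×10⁻²⁶)(3.06×10⁶)/((3.204×10⁻¹⁹)(83.3)) ≈ 5.33×10⁻³ T.

B ≈ 5.33×10⁻³ T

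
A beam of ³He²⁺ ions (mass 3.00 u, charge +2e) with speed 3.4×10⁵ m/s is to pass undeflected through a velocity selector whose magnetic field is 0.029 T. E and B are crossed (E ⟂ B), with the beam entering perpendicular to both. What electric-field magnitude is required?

E = 9900 V/m

For straight-line motion qE = qvB, so E = vB.
E = 3.4×10⁵ × 0.029 = 9900 V/m.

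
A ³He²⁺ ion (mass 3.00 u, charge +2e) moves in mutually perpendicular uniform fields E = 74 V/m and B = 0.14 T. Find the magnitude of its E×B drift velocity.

v_d ≈ 530 m/s

In crossed fields the guiding centre drifts at v_d = |E×B|/B² = E/B, independent of charge and mass.
v_d = 74/0.14 = 530 m/s.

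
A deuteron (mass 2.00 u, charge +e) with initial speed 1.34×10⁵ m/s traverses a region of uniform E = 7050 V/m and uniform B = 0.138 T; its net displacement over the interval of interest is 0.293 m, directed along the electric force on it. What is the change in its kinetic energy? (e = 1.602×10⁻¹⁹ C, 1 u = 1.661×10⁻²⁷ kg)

ΔKE ≈ 3.31×10⁻¹⁶ J

The magnetic force is always ⟂ v and does no work; only the electric force changes KE.
ΔKE = F_E · d = |q|E d = (1.602×10⁻¹⁹)(7050)(0.293) ≈ 3.31×10⁻¹⁶ J.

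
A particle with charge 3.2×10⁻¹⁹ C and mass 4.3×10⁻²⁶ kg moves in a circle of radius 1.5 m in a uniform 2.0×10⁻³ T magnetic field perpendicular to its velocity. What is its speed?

v ≈ 2.2×10⁴ m/s

From |q|vB = mv²/r, v = |q|Br/m.
v = (3.2×10⁻¹⁹)(2.0×10⁻³)(1.5)/4.3×10⁻²⁶ ≈ 2.2×10⁴ m/s.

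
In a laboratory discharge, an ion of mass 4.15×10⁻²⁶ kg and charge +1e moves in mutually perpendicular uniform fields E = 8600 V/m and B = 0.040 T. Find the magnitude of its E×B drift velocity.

v_d ≈ 2.2×10⁵ m/s

The steady drift has the magnetic force balancing the electric force, so v_d = E/B.
v_d = 8600/0.040 = 2.2×10⁵ m/s.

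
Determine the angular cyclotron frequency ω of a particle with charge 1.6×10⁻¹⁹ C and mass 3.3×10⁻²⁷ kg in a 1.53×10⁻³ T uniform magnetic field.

ω ≈ 7.42×10⁴ rad/s

ω = |q|B/m.
ω = (1.6×10⁻¹⁹)(1.53×10⁻³)/3.3×10⁻²⁷ ≈ 7.42×10⁴ rad/s.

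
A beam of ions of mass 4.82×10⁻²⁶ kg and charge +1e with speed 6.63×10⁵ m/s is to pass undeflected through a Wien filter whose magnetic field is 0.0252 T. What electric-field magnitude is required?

For straight-line motion qE = qvB, so E = vB.
E = 6.63×10⁵ × 0.0252 = 1.67×10⁴ V/m.

E = 1.67×10⁴ V/m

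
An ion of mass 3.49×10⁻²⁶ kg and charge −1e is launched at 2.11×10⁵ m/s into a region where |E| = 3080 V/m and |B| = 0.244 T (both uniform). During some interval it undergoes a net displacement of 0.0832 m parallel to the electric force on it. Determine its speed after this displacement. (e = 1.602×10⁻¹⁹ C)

v_f ≈ 2.17×10⁵ m/s

B does no work; ΔKE = |q|E d.
½mv_f² = ½mv₀² + |q|Ed = ½(3.49×10⁻²⁶)(2.11×10⁵)² + (1.602×10⁻¹⁹)(3080)(0.0832) ≈ 7.769×10⁻¹⁶ J + 4.105×10⁻¹⁷ J ≈ 8.179×10⁻¹⁶ J.
v_f = √(2·8.179×10⁻¹⁶/3.49×10⁻²⁶) ≈ 2.17×10⁵ m/s.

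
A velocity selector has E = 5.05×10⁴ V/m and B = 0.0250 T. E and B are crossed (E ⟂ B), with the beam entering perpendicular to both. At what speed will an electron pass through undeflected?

For undeflected motion the electric and magnetic forces balance: qE = qvB.
v = E/B = 5.05×10⁴/0.0250 = 2.02×10⁶ m/s.

v = 2.02×10⁶ m/s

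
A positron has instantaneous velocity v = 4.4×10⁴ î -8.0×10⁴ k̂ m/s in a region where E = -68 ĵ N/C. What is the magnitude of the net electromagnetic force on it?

|F| ≈ 1.09×10⁻¹⁷ N

Only an electric field acts, so F = qE = (1.602×10⁻¹⁹ C)·(0, -68.0, 0) = (0, -1.09×10⁻¹⁷, 0) N.
|F| = 1.09×10⁻¹⁷ N.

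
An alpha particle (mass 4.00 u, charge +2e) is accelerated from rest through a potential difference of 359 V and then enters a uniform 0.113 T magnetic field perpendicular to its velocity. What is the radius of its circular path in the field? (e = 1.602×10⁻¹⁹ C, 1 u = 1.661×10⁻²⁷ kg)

r ≈ 0.0341 m

Acceleration: |q|V = ½mv² ⇒ v = √(2|q|V/m) = √(2·3.204×10⁻¹⁹·359/6.644×10⁻²⁷) ≈ 1.861×10⁵ m/s.
In the field: r = mv/(|q|B) = (6.644×10⁻²⁷)(1.861×10⁵)/((3.204×10⁻¹⁹)(0.113)) ≈ 0.0341 m.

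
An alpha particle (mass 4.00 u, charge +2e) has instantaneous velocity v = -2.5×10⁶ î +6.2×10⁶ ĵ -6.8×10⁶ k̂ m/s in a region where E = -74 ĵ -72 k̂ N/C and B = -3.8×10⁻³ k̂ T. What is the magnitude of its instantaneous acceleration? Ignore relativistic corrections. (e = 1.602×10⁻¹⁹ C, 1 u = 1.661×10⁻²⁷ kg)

v×B = (-2.36×10⁴, -9500, 0) N/C.
E + v×B = (-2.36×10⁴, -9570, -72.0) N/C.
F = q(E + v×B) = (3.204×10⁻¹⁹ C)·(-2.36×10⁴, -9570, -72.0) = (-7.55×10⁻¹⁵, -3.07×10⁻¹⁵, -2.31×10⁻¹⁷) N.
|a| = |F|/m = 8.148×10⁻¹⁵/6.644×10⁻²⁷ ≈ 1.23×10¹² m/s².

|a| ≈ 1.23×10¹² m/s²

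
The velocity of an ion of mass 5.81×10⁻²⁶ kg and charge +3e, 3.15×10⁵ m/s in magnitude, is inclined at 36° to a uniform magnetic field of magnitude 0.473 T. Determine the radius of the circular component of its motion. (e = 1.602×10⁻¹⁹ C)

r ≈ 0.0473 m

v⊥ = v sinθ = 3.15×10⁵·sin36° ≈ 1.852×10⁵ m/s.
r = m v⊥/(|q|B) = (5.81×10⁻²⁶)(1.852×10⁵)/((4.806×10⁻¹⁹)(0.473)) ≈ 0.0473 m.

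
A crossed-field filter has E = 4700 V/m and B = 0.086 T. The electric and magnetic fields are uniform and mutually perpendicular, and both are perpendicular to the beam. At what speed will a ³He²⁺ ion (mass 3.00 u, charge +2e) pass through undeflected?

v = 5.5×10⁴ m/s

For undeflected motion the electric and magnetic forces balance: qE = qvB.
v = E/B = 4700/0.086 = 5.5×10⁴ m/s.
The result is independent of the particle's charge and mass.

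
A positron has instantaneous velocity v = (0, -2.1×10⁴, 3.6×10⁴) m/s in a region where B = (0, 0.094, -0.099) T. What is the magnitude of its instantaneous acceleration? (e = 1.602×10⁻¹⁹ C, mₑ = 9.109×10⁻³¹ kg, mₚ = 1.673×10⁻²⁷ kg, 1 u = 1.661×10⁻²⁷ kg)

|a| ≈ 2.30×10¹⁴ m/s²

v×B = (-1300, 0, 0) N/C.
F = q v×B = (1.602×10⁻¹⁹ C)·(-1300, 0, 0) = (-2.09×10⁻¹⁶, 0, 0) N.
|a| = |F|/m = 2.091×10⁻¹⁶/9.109×10⁻³¹ ≈ 2.30×10¹⁴ m/s².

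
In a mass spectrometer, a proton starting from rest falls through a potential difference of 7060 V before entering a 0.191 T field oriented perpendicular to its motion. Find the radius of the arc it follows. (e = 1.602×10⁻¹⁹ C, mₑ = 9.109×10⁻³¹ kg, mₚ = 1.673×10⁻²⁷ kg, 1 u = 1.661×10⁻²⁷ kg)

r ≈ 0.0636 m

Acceleration: |q|V = ½mv² ⇒ v = √(2|q|V/m) = √(2·1.602×10⁻¹⁹·7060/1.673×10⁻²⁷) ≈ 1.163×10⁶ m/s.
In the field: r = mv/(|q|B) = (1.673×10⁻²⁷)(1.163×10⁶)/((1.602×10⁻¹⁹)(0.191)) ≈ 0.0636 m.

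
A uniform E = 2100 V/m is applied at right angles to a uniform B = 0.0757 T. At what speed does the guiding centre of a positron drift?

v_d ≈ 2.77×10⁴ m/s

The steady drift has the magnetic force balancing the electric force, so v_d = E/B.
v_d = 2100/0.0757 = 2.77×10⁴ m/s.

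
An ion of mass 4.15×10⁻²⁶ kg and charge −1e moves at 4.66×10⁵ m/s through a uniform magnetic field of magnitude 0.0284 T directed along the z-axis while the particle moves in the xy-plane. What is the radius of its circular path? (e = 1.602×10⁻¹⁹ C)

The magnetic force provides the centripetal force: |q|vB = mv²/r.
r = mv/(|q|B) = (4.15×10⁻²⁶)(4.66×10⁵)/((1.602×10⁻¹⁹)(0.0284)) ≈ 4.25 m.

r ≈ 4.25 m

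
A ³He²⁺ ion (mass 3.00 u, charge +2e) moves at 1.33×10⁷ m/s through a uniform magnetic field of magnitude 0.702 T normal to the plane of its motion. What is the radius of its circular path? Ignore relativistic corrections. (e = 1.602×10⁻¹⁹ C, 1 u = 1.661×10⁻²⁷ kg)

r ≈ 0.295 m

The magnetic force provides the centripetal force: |q|vB = mv²/r.
r = mv/(|q|B) = (4.983×10⁻²⁷)(1.33×10⁷)/((3.204×10⁻¹⁹)(0.702)) ≈ 0.295 m.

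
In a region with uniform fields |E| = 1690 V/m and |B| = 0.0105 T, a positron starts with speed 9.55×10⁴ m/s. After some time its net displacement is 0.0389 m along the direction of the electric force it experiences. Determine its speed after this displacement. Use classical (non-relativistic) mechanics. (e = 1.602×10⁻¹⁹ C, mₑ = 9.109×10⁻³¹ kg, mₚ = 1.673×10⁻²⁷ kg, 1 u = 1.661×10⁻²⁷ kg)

v_f ≈ 4.81×10⁶ m/s

B does no work; ΔKE = |q|E d.
½mv_f² = ½mv₀² + |q|Ed = ½(9.109×10⁻³¹)(9.55×10⁴)² + (1.602×10⁻¹⁹)(1690)(0.0389) ≈ 4.154×10⁻²¹ J + 1.053×10⁻¹⁷ J ≈ 1.054×10⁻¹⁷ J.
v_f = √(2·1.054×10⁻¹⁷/9.109×10⁻³¹) ≈ 4.81×10⁶ m/s.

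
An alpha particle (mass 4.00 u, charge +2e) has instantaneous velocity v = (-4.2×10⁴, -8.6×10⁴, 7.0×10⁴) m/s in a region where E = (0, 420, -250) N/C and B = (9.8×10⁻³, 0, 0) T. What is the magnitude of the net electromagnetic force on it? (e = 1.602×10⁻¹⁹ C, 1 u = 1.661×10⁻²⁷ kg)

|F| ≈ 4.02×10⁻¹⁶ N

v×B = (0, 686, 843) N/C.
E + v×B = (0, 1110, 593) N/C.
F = q(E + v×B) = (3.204×10⁻¹⁹ C)·(0, 1110, 593) = (0, 3.54×10⁻¹⁶, 1.90×10⁻¹⁶) N.
|F| = 4.02×10⁻¹⁶ N.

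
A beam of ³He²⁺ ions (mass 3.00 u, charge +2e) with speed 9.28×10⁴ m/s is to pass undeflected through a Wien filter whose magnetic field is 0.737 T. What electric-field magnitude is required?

For straight-line motion qE = qvB, so E = vB.
E = 9.28×10⁴ × 0.737 = 6.84×10⁴ V/m.

E = 6.84×10⁴ V/m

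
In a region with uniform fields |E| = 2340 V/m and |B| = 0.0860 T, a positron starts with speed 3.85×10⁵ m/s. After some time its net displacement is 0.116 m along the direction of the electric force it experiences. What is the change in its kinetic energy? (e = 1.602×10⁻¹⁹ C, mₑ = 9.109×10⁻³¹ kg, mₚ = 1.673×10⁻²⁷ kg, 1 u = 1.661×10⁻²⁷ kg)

The magnetic force is always ⟂ v and does no work; only the electric force changes KE.
ΔKE = F_E · d = |q|E d = (1.602×10⁻¹⁹)(2340)(0.116) ≈ 4.35×10⁻¹⁷ J.

ΔKE ≈ 4.35×10⁻¹⁷ J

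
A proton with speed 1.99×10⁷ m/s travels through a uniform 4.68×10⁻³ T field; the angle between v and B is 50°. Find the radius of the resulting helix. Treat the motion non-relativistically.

r ≈ 34.0 m

v⊥ = v sinθ = 1.99×10⁷·sin50° ≈ 1.524×10⁷ m/s.
r = m v⊥/(|q|B) = (1.673×10⁻²⁷)(1.524×10⁷)/((1.602×10⁻¹⁹)(4.68×10⁻³)) ≈ 34.0 m.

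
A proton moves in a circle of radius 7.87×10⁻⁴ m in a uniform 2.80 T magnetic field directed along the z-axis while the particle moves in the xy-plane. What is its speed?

v ≈ 2.11×10⁵ m/s

From |q|vB = mv²/r, v = |q|Br/m.
v = (1.602×10⁻¹⁹)(2.80)(7.87×10⁻⁴)/1.673×10⁻²⁷ ≈ 2.11×10⁵ m/s.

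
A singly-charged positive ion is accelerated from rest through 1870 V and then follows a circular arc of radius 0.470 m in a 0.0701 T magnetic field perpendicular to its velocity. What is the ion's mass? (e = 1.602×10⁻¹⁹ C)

Combine |q|V = ½mv² and r = mv/(|q|B): eliminate v to get m = qB²r²/(2V).
m = (1.602×10⁻¹⁹)(0.0701)²(0.470)²/(2·1870) ≈ 4.65×10⁻²⁶ kg.

m ≈ 4.65×10⁻²⁶ kg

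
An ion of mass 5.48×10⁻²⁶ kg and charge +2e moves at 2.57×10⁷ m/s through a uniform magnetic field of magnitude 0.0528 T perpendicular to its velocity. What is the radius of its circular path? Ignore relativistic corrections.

r ≈ 83.3 m

The magnetic force provides the centripetal force: |q|vB = mv²/r.
r = mv/(|q|B) = (5.48×10⁻²⁶)(2.57×10⁷)/((3.204×10⁻¹⁹)(0.0528)) ≈ 83.3 m.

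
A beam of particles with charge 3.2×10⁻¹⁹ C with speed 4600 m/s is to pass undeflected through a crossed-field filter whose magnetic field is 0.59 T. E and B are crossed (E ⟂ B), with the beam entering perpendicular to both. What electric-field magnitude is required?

For straight-line motion qE = qvB, so E = vB.
E = 4600 × 0.59 = 2700 V/m.

E = 2700 V/m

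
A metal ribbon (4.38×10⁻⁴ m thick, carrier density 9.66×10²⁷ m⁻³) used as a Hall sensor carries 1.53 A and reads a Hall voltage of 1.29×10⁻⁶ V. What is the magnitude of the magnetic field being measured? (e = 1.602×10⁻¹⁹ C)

B ≈ 0.571 T

From V_H = IB/(n e t), B = V_H n e t / I.
B = (1.29×10⁻⁶)(9.66×10²⁷)(1.602×10⁻¹⁹)(4.38×10⁻⁴)/1.53 ≈ 0.571 T.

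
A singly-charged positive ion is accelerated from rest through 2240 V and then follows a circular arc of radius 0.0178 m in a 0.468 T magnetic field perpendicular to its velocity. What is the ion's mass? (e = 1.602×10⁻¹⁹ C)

Combine |q|V = ½mv² and r = mv/(|q|B): eliminate v to get m = qB²r²/(2V).
m = (1.602×10⁻¹⁹)(0.468)²(0.0178)²/(2·2240) ≈ 2.48×10⁻²⁷ kg.

m ≈ 2.48×10⁻²⁷ kg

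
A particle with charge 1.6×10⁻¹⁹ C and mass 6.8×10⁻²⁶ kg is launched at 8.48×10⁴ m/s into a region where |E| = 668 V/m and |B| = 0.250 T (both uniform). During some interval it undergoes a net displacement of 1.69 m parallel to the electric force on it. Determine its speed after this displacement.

B does no work; ΔKE = |q|E d.
½mv_f² = ½mv₀² + |q|Ed = ½(6.8×10⁻²⁶)(8.48×10⁴)² + (1.6×10⁻¹⁹)(668)(1.69) ≈ 2.445×10⁻¹⁶ J + 1.806×10⁻¹⁶ J ≈ 4.251×10⁻¹⁶ J.
v_f = √(2·4.251×10⁻¹⁶/6.8×10⁻²⁶) ≈ 1.12×10⁵ m/s.

v_f ≈ 1.12×10⁵ m/s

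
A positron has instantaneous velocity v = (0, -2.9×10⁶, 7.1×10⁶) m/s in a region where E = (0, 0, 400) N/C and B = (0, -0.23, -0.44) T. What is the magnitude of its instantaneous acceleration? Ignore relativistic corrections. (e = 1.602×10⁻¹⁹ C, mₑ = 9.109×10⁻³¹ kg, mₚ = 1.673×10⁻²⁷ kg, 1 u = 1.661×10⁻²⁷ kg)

|a| ≈ 5.12×10¹⁷ m/s²

v×B = (2.91×10⁶, 0, 0) N/C.
E + v×B = (2.91×10⁶, 0, 400) N/C.
F = q(E + v×B) = (1.602×10⁻¹⁹ C)·(2.91×10⁶, 0, 400) = (4.66×10⁻¹³, 0, 6.41×10⁻¹⁷) N.
|a| = |F|/m = 4.660×10⁻¹³/9.109×10⁻³¹ ≈ 5.12×10¹⁷ m/s².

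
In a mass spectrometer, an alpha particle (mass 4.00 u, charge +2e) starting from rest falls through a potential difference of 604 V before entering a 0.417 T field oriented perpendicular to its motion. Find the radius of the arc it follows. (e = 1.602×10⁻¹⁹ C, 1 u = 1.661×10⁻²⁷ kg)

Acceleration: |q|V = ½mv² ⇒ v = √(2|q|V/m) = √(2·3.204×10⁻¹⁹·604/6.644×10⁻²⁷) ≈ 2.414×10⁵ m/s.
In the field: r = mv/(|q|B) = (6.644×10⁻²⁷)(2.414×10⁵)/((3.204×10⁻¹⁹)(0.417)) ≈ 0.0120 m.

r ≈ 0.0120 m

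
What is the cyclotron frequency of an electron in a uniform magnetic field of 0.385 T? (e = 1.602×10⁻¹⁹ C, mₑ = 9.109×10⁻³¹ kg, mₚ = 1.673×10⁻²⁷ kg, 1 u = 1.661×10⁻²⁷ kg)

f ≈ 1.08×10¹⁰ Hz

f = |q|B/(2πm).
f = (1.602×10⁻¹⁹)(0.385)/(2π·9.109×10⁻³¹) ≈ 1.08×10¹⁰ Hz.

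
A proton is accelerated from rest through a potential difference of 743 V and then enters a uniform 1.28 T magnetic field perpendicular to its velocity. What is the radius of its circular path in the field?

r ≈ 3.08×10⁻³ m

Acceleration: |q|V = ½mv² ⇒ v = √(2|q|V/m) = √(2·1.602×10⁻¹⁹·743/1.673×10⁻²⁷) ≈ 3.772×10⁵ m/s.
In the field: r = mv/(|q|B) = (1.673×10⁻²⁷)(3.772×10⁵)/((1.602×10⁻¹⁹)(1.28)) ≈ 3.08×10⁻³ m.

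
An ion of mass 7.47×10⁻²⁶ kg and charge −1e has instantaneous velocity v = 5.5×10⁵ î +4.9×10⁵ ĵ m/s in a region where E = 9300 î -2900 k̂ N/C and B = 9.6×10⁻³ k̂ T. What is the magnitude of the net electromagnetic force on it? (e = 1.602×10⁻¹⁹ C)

|F| ≈ 2.44×10⁻¹⁵ N

v×B = (4700, -5280, 0) N/C.
E + v×B = (1.40×10⁴, -5280, -2900) N/C.
F = q(E + v×B) = (−1.602×10⁻¹⁹ C)·(1.40×10⁴, -5280, -2900) = (-2.24×10⁻¹⁵, 8.46×10⁻¹⁶, 4.65×10⁻¹⁶) N.
|F| = 2.44×10⁻¹⁵ N.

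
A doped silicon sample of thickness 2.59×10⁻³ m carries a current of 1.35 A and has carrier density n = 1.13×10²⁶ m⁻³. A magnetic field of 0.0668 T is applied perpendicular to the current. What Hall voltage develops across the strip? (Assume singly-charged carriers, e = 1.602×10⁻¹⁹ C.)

V_H = IB/(n e t).
V_H = (1.35)(0.0668)/((1.13×10²⁶)(1.602×10⁻¹⁹)(2.59×10⁻³)) ≈ 1.92×10⁻⁶ V.

V_H ≈ 1.92×10⁻⁶ V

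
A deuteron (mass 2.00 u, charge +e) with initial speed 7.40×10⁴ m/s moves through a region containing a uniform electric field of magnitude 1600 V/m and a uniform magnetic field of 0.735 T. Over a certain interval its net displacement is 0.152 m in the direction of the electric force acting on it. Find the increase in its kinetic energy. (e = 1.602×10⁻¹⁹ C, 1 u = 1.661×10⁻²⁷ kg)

ΔKE ≈ 3.90×10⁻¹⁷ J

The magnetic force is always ⟂ v and does no work; only the electric force changes KE.
ΔKE = F_E · d = |q|E d = (1.602×10⁻¹⁹)(1600)(0.152) ≈ 3.90×10⁻¹⁷ J.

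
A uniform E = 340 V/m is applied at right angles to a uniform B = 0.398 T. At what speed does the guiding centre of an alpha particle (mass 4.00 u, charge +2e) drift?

v_d ≈ 854 m/s

The steady drift has the magnetic force balancing the electric force, so v_d = E/B.
v_d = 340/0.398 = 854 m/s.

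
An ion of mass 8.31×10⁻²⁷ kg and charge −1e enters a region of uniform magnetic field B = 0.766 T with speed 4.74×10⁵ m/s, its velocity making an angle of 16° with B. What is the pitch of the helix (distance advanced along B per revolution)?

v∥ = v cosθ = 4.74×10⁵·cos16° ≈ 4.556×10⁵ m/s.
T = 2πm/(|q|B) = 2π(8.31×10⁻²⁷)/((1.602×10⁻¹⁹)(0.766)) ≈ 4.255×10⁻⁷ s.
pitch = v∥ T = (4.556×10⁵)(4.255×10⁻⁷) ≈ 0.194 m.

p ≈ 0.194 m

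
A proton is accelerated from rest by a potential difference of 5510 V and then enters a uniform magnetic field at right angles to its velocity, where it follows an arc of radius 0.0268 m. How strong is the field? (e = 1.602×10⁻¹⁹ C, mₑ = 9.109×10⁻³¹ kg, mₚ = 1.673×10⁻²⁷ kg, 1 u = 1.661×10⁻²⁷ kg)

B ≈ 0.400 T

v = √(2|q|V/m) = √(2·1.602×10⁻¹⁹·5510/1.673×10⁻²⁷) ≈ 1.027×10⁶ m/s.
B = mv/(|q|r) = (1.673×10⁻²⁷)(1.027×10⁶)/((1.602×10⁻¹⁹)(0.0268)) ≈ 0.400 T.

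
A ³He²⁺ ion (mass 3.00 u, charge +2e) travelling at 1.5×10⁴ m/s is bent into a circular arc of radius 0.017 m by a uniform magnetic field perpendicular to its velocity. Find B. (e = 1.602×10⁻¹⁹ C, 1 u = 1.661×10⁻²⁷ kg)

B ≈ 0.014 T

From |q|vB = mv²/r, B = mv/(|q|r).
B = (4.983×10⁻²⁷)(1.5×10⁴)/((3.204×10⁻¹⁹)(0.017)) ≈ 0.014 T.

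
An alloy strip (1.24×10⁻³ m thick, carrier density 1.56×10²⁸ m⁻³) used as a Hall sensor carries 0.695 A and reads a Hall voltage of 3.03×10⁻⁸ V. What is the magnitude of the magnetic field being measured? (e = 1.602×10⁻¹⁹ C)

B ≈ 0.135 T

From V_H = IB/(n e t), B = V_H n e t / I.
B = (3.03×10⁻⁸)(1.56×10²⁸)(1.602×10⁻¹⁹)(1.24×10⁻³)/0.695 ≈ 0.135 T.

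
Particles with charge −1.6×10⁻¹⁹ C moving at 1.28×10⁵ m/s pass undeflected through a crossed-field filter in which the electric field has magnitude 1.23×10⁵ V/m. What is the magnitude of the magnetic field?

Balance of forces in the selector: qE = qvB ⇒ B = E/v.
B = 1.23×10⁵/1.28×10⁵ = 0.961 T.

B = 0.961 T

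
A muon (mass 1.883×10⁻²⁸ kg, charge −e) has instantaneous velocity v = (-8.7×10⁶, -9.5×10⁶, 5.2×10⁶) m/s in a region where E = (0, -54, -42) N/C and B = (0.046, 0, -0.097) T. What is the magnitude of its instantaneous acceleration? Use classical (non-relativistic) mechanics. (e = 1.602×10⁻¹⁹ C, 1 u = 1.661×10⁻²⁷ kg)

|a| ≈ 1.01×10¹⁵ m/s²

v×B = (9.22×10⁵, -6.05×10⁵, 4.37×10⁵) N/C.
E + v×B = (9.22×10⁵, -6.05×10⁵, 4.37×10⁵) N/C.
F = q(E + v×B) = (−1.602×10⁻¹⁹ C)·(9.22×10⁵, -6.05×10⁵, 4.37×10⁵) = (-1.48×10⁻¹³, 9.69×10⁻¹⁴, -7.00×10⁻¹⁴) N.
|a| = |F|/m = 1.899×10⁻¹³/1.883×10⁻²⁸ ≈ 1.01×10¹⁵ m/s².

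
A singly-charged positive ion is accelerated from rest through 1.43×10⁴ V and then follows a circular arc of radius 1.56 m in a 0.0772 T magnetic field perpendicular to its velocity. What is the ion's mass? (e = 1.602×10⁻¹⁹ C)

m ≈ 8.12×10⁻²⁶ kg

Combine |q|V = ½mv² and r = mv/(|q|B): eliminate v to get m = qB²r²/(2V).
m = (1.602×10⁻¹⁹)(0.0772)²(1.56)²/(2·1.43×10⁴) ≈ 8.12×10⁻²⁶ kg.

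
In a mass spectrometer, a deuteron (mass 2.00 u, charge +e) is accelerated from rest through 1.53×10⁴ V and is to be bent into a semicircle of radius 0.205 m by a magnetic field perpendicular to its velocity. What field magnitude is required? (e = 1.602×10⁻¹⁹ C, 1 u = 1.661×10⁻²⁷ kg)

B ≈ 0.123 T

v = √(2|q|V/m) = √(2·1.602×10⁻¹⁹·1.53×10⁴/3.322×10⁻²⁷) ≈ 1.215×10⁶ m/s.
B = mv/(|q|r) = (3.322×10⁻²⁷)(1.215×10⁶)/((1.602×10⁻¹⁹)(0.205)) ≈ 0.123 T.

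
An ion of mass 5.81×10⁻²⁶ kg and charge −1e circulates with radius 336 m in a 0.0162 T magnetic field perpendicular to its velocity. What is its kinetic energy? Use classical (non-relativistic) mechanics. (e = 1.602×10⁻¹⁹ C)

v = |q|Br/m, then KE = ½mv² = (qBr)²/(2m).
v = (1.602×10⁻¹⁹)(0.0162)(336)/5.81×10⁻²⁶ ≈ 1.501×10⁷ m/s.
KE = ½(5.81×10⁻²⁶)(1.501×10⁷)² ≈ 6.54×10⁻¹² J = 4.08×10⁷ eV.

KE ≈ 4.08×10⁷ eV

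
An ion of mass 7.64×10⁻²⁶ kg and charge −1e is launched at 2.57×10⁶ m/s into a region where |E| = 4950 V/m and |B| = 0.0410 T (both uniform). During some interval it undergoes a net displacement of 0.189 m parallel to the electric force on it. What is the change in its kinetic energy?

The magnetic force is always ⟂ v and does no work; only the electric force changes KE.
ΔKE = F_E · d = |q|E d = (1.602×10⁻¹⁹)(4950)(0.189) ≈ 1.50×10⁻¹⁶ J.

ΔKE ≈ 1.50×10⁻¹⁶ J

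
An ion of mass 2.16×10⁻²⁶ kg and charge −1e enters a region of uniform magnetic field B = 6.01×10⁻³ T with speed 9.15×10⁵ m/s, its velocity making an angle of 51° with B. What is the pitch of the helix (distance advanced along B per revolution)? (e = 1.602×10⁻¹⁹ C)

v∥ = v cosθ = 9.15×10⁵·cos51° ≈ 5.758×10⁵ m/s.
T = 2πm/(|q|B) = 2π(2.16×10⁻²⁶)/((1.602×10⁻¹⁹)(6.01×10⁻³)) ≈ 1.410×10⁻⁴ s.
pitch = v∥ T = (5.758×10⁵)(1.410×10⁻⁴) ≈ 81.2 m.

p ≈ 81.2 m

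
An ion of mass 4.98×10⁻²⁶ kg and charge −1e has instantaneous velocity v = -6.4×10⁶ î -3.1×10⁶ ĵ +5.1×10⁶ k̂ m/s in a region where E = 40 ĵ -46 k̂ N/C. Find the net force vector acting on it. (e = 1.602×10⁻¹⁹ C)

Only an electric field acts, so F = qE = (−1.602×10⁻¹⁹ C)·(0, 40.0, -46.0) = (0, -6.41×10⁻¹⁸, 7.37×10⁻¹⁸) N.

F ≈ (0, -6.41×10⁻¹⁸, 7.37×10⁻¹⁸) N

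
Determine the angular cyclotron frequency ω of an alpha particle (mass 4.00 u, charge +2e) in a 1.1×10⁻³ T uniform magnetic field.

ω = |q|B/m.
ω = (3.204×10⁻¹⁹)(1.1×10⁻³)/6.644×10⁻²⁷ ≈ 5.3×10⁴ rad/s.

ω ≈ 5.3×10⁴ rad/s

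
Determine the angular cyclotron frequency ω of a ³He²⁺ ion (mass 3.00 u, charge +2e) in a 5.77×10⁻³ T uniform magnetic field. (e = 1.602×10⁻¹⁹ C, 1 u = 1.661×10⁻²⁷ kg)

ω ≈ 3.71×10⁵ rad/s

ω = |q|B/m.
ω = (3.204×10⁻¹⁹)(5.77×10⁻³)/4.983×10⁻²⁷ ≈ 3.71×10⁵ rad/s.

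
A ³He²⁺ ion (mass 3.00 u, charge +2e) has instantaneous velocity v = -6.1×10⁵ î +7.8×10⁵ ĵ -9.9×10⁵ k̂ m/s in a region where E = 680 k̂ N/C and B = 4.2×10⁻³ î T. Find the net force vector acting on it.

v×B = (0, -4160, -3280) N/C.
E + v×B = (0, -4160, -2600) N/C.
F = q(E + v×B) = (3.204×10⁻¹⁹ C)·(0, -4160, -2600) = (0, -1.33×10⁻¹⁵, -8.32×10⁻¹⁶) N.

F ≈ (0, -1.33×10⁻¹⁵, -8.32×10⁻¹⁶) N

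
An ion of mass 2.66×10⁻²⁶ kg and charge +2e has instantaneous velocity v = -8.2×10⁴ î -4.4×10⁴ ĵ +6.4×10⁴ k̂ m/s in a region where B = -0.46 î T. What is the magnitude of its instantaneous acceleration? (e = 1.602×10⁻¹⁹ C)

v×B = (0, -2.94×10⁴, -2.02×10⁴) N/C.
F = q v×B = (3.204×10⁻¹⁹ C)·(0, -2.94×10⁴, -2.02×10⁴) = (0, -9.43×10⁻¹⁵, -6.48×10⁻¹⁵) N.
|a| = |F|/m = 1.145×10⁻¹⁴/2.66×10⁻²⁶ ≈ 4.30×10¹¹ m/s².

|a| ≈ 4.30×10¹¹ m/s²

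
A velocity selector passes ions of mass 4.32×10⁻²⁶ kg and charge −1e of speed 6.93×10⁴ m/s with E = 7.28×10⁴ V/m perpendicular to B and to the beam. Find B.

Balance of forces in the selector: qE = qvB ⇒ B = E/v.
B = 7.28×10⁴/6.93×10⁴ = 1.05 T.

B = 1.05 T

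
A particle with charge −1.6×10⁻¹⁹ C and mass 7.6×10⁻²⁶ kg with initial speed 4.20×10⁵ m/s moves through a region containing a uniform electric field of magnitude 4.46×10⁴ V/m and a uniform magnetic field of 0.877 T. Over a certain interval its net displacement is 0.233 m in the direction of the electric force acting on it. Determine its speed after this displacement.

v_f ≈ 4.69×10⁵ m/s

B does no work; ΔKE = |q|E d.
½mv_f² = ½mv₀² + |q|Ed = ½(7.6×10⁻²⁶)(4.20×10⁵)² + (1.6×10⁻¹⁹)(4.46×10⁴)(0.233) ≈ 6.703×10⁻¹⁵ J + 1.663×10⁻¹⁵ J ≈ 8.366×10⁻¹⁵ J.
v_f = √(2·8.366×10⁻¹⁵/7.6×10⁻²⁶) ≈ 4.69×10⁵ m/s.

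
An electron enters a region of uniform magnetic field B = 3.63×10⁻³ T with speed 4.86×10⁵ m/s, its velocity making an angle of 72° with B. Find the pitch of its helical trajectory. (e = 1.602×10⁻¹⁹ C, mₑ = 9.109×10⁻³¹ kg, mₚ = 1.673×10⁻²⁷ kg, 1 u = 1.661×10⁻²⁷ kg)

p ≈ 1.48×10⁻³ m

v∥ = v cosθ = 4.86×10⁵·cos72° ≈ 1.502×10⁵ m/s.
T = 2πm/(|q|B) = 2π(9.109×10⁻³¹)/((1.602×10⁻¹⁹)(3.63×10⁻³)) ≈ 9.842×10⁻⁹ s.
pitch = v∥ T = (1.502×10⁵)(9.842×10⁻⁹) ≈ 1.48×10⁻³ m.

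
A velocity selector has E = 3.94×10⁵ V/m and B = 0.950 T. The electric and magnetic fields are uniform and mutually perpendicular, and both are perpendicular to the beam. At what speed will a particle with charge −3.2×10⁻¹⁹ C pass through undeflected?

Zero net Lorentz force requires |qE| = |q v×B|, i.e. E = vB.
v = E/B = 3.94×10⁵/0.950 = 4.15×10⁵ m/s.

v = 4.15×10⁵ m/s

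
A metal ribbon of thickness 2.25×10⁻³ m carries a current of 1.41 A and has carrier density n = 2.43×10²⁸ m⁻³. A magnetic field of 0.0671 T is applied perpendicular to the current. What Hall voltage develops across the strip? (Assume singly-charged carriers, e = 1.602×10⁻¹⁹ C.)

V_H ≈ 1.08×10⁻⁸ V

V_H = IB/(n e t).
V_H = (1.41)(0.0671)/((2.43×10²⁸)(1.602×10⁻¹⁹)(2.25×10⁻³)) ≈ 1.08×10⁻⁸ V.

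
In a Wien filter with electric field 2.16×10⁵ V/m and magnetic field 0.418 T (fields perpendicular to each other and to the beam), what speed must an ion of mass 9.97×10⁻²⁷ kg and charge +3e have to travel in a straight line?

Zero net Lorentz force requires |qE| = |q v×B|, i.e. E = vB.
v = E/B = 2.16×10⁵/0.418 = 5.17×10⁵ m/s.

v = 5.17×10⁵ m/s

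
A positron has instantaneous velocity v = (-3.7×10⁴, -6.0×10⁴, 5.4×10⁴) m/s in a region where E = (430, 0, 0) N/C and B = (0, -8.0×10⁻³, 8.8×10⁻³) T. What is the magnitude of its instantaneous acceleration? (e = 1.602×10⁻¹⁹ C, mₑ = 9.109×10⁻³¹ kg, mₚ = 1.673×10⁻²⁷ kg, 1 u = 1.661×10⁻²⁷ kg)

|a| ≈ 9.72×10¹³ m/s²

v×B = (-96.0, 326, 296) N/C.
E + v×B = (334, 326, 296) N/C.
F = q(E + v×B) = (1.602×10⁻¹⁹ C)·(334, 326, 296) = (5.35×10⁻¹⁷, 5.22×10⁻¹⁷, 4.74×10⁻¹⁷) N.
|a| = |F|/m = 8.850×10⁻¹⁷/9.109×10⁻³¹ ≈ 9.72×10¹³ m/s².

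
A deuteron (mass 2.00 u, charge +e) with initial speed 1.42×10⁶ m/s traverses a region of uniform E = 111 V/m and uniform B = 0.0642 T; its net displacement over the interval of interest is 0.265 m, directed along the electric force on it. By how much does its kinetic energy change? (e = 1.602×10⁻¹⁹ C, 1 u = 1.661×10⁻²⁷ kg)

The magnetic force is always ⟂ v and does no work; only the electric force changes KE.
ΔKE = F_E · d = |q|E d = (1.602×10⁻¹⁹)(111)(0.265) ≈ 4.71×10⁻¹⁸ J.

ΔKE ≈ 4.71×10⁻¹⁸ J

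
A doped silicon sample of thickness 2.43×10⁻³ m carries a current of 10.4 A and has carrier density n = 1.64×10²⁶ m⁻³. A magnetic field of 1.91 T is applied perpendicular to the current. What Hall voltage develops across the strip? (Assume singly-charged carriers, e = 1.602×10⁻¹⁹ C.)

V_H ≈ 3.11×10⁻⁴ V

V_H = IB/(n e t).
V_H = (10.4)(1.91)/((1.64×10²⁶)(1.602×10⁻¹⁹)(2.43×10⁻³)) ≈ 3.11×10⁻⁴ V.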